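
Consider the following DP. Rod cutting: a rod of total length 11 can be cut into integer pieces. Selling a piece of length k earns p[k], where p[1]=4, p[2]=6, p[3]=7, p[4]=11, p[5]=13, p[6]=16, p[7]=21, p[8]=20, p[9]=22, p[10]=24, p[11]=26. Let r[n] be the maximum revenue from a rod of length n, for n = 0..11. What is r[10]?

40

   n    0    1    2    3    4    5    6    7    8    9   10   11
r[n]    0    4    8   12   16   20   24   28   32   36   40   44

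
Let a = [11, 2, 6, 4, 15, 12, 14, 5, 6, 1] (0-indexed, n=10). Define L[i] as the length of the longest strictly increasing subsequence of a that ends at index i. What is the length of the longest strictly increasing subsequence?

   i    0    1    2    3    4    5    6    7    8    9
a[i]   11    2    6    4   15   12   14    5    6    1
L[i]    1    1    2    2    3    3    4    3    4    1

4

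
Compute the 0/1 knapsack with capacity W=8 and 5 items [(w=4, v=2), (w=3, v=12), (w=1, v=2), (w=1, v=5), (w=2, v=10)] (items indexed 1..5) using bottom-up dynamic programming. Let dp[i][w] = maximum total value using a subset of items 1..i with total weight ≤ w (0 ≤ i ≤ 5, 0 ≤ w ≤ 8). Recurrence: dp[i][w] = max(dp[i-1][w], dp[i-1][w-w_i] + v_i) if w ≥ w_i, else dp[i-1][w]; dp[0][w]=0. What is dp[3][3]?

i\w   0   1   2   3   4   5   6   7   8
  0   0   0   0   0   0   0   0   0   0
  1   0   0   0   0   2   2   2   2   2
  2   0   0   0  12  12  12  12  14  14
  3   0   2   2  12  14  14  14  14  16
  4   0   5   7  12  17  19  19  19  19
  5   0   5  10  15  17  22  27  29  29

12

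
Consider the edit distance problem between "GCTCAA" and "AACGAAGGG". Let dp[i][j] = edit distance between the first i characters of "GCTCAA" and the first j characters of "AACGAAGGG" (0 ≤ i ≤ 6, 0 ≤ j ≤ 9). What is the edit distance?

   ''  A  A  C  G  A  A  G  G  G
''  0  1  2  3  4  5  6  7  8  9
 G  1  1  2  3  3  4  5  6  7  8
 C  2  2  2  2  3  4  5  6  7  8
 T  3  3  3  3  3  4  5  6  7  8
 C  4  4  4  3  4  4  5  6  7  8
 A  5  4  4  4  4  4  4  5  6  7
 A  6  5  4  5  5  4  4  5  6  7

7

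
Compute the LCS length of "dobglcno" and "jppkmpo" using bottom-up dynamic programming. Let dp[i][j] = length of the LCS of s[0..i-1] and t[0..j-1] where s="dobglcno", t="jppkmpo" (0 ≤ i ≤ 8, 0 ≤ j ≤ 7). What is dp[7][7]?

1

   ''  j  p  p  k  m  p  o
''  0  0  0  0  0  0  0  0
 d  0  0  0  0  0  0  0  0
 o  0  0  0  0  0  0  0  1
 b  0  0  0  0  0  0  0  1
 g  0  0  0  0  0  0  0  1
 l  0  0  0  0  0  0  0  1
 c  0  0  0  0  0  0  0  1
 n  0  0  0  0  0  0  0  1
 o  0  0  0  0  0  0  0  1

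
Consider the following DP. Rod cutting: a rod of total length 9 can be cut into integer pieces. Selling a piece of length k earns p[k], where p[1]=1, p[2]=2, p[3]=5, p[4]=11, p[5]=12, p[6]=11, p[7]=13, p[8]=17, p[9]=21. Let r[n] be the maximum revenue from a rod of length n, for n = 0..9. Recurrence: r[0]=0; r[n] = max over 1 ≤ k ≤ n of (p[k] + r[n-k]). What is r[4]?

11

   n    0    1    2    3    4    5    6    7    8    9
r[n]    0    1    2    5   11   12   13   16   22   23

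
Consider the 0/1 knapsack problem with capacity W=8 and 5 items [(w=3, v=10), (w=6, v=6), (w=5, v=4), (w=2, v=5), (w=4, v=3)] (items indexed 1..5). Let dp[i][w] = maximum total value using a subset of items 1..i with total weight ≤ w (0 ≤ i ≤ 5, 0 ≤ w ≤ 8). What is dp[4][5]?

i\w   0   1   2   3   4   5   6   7   8
  0   0   0   0   0   0   0   0   0   0
  1   0   0   0  10  10  10  10  10  10
  2   0   0   0  10  10  10  10  10  10
  3   0   0   0  10  10  10  10  10  14
  4   0   0   5  10  10  15  15  15  15
  5   0   0   5  10  10  15  15  15  15

15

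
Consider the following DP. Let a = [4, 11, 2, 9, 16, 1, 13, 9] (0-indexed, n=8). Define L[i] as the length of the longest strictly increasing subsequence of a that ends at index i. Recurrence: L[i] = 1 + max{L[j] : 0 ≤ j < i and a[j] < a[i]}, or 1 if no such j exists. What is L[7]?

   i    0    1    2    3    4    5    6    7
a[i]    4   11    2    9   16    1   13    9
L[i]    1    2    1    2    3    1    3    2

2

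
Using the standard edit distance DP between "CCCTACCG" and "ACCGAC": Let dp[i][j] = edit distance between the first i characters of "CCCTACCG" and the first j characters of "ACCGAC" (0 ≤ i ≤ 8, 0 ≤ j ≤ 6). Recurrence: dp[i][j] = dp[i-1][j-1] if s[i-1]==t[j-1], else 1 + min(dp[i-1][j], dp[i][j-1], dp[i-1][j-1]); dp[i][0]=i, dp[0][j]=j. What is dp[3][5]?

   ''  A  C  C  G  A  C
''  0  1  2  3  4  5  6
 C  1  1  1  2  3  4  5
 C  2  2  1  1  2  3  4
 C  3  3  2  1  2  3  3
 T  4  4  3  2  2  3  4
 A  5  4  4  3  3  2  3
 C  6  5  4  4  4  3  2
 C  7  6  5  4  5  4  3
 G  8  7  6  5  4  5  4

3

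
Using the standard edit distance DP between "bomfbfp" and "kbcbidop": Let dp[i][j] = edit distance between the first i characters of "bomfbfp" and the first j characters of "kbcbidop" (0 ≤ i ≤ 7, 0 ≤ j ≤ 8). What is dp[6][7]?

   ''  k  b  c  b  i  d  o  p
''  0  1  2  3  4  5  6  7  8
 b  1  1  1  2  3  4  5  6  7
 o  2  2  2  2  3  4  5  5  6
 m  3  3  3  3  3  4  5  6  6
 f  4  4  4  4  4  4  5  6  7
 b  5  5  4  5  4  5  5  6  7
 f  6  6  5  5  5  5  6  6  7
 p  7  7  6  6  6  6  6  7  6

6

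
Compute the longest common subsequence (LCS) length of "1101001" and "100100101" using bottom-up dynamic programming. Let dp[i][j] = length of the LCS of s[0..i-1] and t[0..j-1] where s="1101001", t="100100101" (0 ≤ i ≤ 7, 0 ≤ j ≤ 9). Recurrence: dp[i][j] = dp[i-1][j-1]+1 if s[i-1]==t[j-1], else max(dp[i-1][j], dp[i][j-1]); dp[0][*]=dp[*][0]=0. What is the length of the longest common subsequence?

   ''  1  0  0  1  0  0  1  0  1
''  0  0  0  0  0  0  0  0  0  0
 1  0  1  1  1  1  1  1  1  1  1
 1  0  1  1  1  2  2  2  2  2  2
 0  0  1  2  2  2  3  3  3  3  3
 1  0  1  2  2  3  3  3  4  4  4
 0  0  1  2  3  3  4  4  4  5  5
 0  0  1  2  3  3  4  5  5  5  5
 1  0  1  2  3  4  4  5  6  6  6

6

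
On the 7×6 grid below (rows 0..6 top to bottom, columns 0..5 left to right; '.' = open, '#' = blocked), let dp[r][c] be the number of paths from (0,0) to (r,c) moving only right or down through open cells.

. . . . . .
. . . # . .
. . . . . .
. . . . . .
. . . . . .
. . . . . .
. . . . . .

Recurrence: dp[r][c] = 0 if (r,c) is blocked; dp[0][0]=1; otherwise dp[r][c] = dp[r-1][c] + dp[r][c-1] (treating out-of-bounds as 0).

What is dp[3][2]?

10

r\c   0   1   2   3   4   5
  0   1   1   1   1   1   1
  1   1   2   3   0   1   2
  2   1   3   6   6   7   9
  3   1   4  10  16  23  32
  4   1   5  15  31  54  86
  5   1   6  21  52 106 192
  6   1   7  28  80 186 378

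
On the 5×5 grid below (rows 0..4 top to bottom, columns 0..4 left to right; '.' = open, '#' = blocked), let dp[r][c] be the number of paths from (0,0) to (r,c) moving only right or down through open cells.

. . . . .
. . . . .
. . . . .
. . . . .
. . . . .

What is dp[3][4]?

35

r\c   0   1   2   3   4
  0   1   1   1   1   1
  1   1   2   3   4   5
  2   1   3   6  10  15
  3   1   4  10  20  35
  4   1   5  15  35  70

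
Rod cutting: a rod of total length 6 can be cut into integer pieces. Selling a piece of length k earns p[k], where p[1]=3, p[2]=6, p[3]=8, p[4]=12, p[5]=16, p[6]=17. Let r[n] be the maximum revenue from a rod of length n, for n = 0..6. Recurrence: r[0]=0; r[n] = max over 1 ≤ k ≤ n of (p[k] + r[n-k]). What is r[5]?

   n    0    1    2    3    4    5    6
r[n]    0    3    6    9   12   16   19

16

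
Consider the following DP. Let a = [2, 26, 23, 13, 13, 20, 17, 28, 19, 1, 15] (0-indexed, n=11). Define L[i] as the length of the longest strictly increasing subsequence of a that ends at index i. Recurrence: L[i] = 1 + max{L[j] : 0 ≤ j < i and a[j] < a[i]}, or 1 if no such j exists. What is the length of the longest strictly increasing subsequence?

   i    0    1    2    3    4    5    6    7    8    9   10
a[i]    2   26   23   13   13   20   17   28   19    1   15
L[i]    1    2    2    2    2    3    3    4    4    1    3

4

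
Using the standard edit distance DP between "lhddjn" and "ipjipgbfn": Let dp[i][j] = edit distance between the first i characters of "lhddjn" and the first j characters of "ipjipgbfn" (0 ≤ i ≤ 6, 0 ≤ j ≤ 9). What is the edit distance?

   ''  i  p  j  i  p  g  b  f  n
''  0  1  2  3  4  5  6  7  8  9
 l  1  1  2  3  4  5  6  7  8  9
 h  2  2  2  3  4  5  6  7  8  9
 d  3  3  3  3  4  5  6  7  8  9
 d  4  4  4  4  4  5  6  7  8  9
 j  5  5  5  4  5  5  6  7  8  9
 n  6  6  6  5  5  6  6  7  8  8

8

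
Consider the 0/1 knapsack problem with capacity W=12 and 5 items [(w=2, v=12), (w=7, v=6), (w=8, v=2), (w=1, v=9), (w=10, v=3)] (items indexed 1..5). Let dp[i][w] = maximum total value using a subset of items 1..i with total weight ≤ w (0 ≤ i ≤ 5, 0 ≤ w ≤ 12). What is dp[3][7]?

i\w   0   1   2   3   4   5   6   7   8   9  10  11  12
  0   0   0   0   0   0   0   0   0   0   0   0   0   0
  1   0   0  12  12  12  12  12  12  12  12  12  12  12
  2   0   0  12  12  12  12  12  12  12  18  18  18  18
  3   0   0  12  12  12  12  12  12  12  18  18  18  18
  4   0   9  12  21  21  21  21  21  21  21  27  27  27
  5   0   9  12  21  21  21  21  21  21  21  27  27  27

12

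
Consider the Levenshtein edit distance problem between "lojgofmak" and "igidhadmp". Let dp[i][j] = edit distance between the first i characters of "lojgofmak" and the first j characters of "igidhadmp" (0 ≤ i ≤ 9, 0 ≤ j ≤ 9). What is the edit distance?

9

   ''  i  g  i  d  h  a  d  m  p
''  0  1  2  3  4  5  6  7  8  9
 l  1  1  2  3  4  5  6  7  8  9
 o  2  2  2  3  4  5  6  7  8  9
 j  3  3  3  3  4  5  6  7  8  9
 g  4  4  3  4  4  5  6  7  8  9
 o  5  5  4  4  5  5  6  7  8  9
 f  6  6  5  5  5  6  6  7  8  9
 m  7  7  6  6  6  6  7  7  7  8
 a  8  8  7  7  7  7  6  7  8  8
 k  9  9  8  8  8  8  7  7  8  9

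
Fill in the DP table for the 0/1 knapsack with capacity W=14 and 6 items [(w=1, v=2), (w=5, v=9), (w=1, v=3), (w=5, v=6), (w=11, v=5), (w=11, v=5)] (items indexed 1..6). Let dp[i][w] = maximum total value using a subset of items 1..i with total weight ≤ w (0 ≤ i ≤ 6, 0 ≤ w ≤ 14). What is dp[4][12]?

20

i\w   0   1   2   3   4   5   6   7   8   9  10  11  12  13  14
  0   0   0   0   0   0   0   0   0   0   0   0   0   0   0   0
  1   0   2   2   2   2   2   2   2   2   2   2   2   2   2   2
  2   0   2   2   2   2   9  11  11  11  11  11  11  11  11  11
  3   0   3   5   5   5   9  12  14  14  14  14  14  14  14  14
  4   0   3   5   5   5   9  12  14  14  14  15  18  20  20  20
  5   0   3   5   5   5   9  12  14  14  14  15  18  20  20  20
  6   0   3   5   5   5   9  12  14  14  14  15  18  20  20  20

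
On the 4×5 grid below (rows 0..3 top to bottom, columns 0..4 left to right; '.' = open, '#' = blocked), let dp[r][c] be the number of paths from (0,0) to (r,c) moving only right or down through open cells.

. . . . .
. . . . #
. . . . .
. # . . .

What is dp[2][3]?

10

r\c   0   1   2   3   4
  0   1   1   1   1   1
  1   1   2   3   4   0
  2   1   3   6  10  10
  3   1   0   6  16  26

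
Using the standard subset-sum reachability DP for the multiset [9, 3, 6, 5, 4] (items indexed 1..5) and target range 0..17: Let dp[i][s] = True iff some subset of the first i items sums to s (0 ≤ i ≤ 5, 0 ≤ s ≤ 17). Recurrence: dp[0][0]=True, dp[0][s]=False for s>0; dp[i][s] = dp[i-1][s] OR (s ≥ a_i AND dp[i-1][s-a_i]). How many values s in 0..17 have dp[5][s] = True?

16

i\s   0   1   2   3   4   5   6   7   8   9  10  11  12  13  14  15  16  17
  0   T   F   F   F   F   F   F   F   F   F   F   F   F   F   F   F   F   F
  1   T   F   F   F   F   F   F   F   F   T   F   F   F   F   F   F   F   F
  2   T   F   F   T   F   F   F   F   F   T   F   F   T   F   F   F   F   F
  3   T   F   F   T   F   F   T   F   F   T   F   F   T   F   F   T   F   F
  4   T   F   F   T   F   T   T   F   T   T   F   T   T   F   T   T   F   T
  5   T   F   F   T   T   T   T   T   T   T   T   T   T   T   T   T   T   T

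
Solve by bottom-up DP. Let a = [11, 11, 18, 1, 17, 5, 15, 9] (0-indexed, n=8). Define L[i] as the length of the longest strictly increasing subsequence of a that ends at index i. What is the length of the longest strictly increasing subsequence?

3

   i    0    1    2    3    4    5    6    7
a[i]   11   11   18    1   17    5   15    9
L[i]    1    1    2    1    2    2    3    3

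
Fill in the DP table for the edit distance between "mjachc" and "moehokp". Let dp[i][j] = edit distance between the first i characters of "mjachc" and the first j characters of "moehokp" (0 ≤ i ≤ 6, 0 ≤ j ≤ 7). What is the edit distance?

   ''  m  o  e  h  o  k  p
''  0  1  2  3  4  5  6  7
 m  1  0  1  2  3  4  5  6
 j  2  1  1  2  3  4  5  6
 a  3  2  2  2  3  4  5  6
 c  4  3  3  3  3  4  5  6
 h  5  4  4  4  3  4  5  6
 c  6  5  5  5  4  4  5  6

6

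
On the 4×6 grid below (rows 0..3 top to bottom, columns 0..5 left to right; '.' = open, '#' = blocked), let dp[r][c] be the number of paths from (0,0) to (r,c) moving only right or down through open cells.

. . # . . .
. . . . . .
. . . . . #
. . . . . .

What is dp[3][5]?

25

r\c   0   1   2   3   4   5
  0   1   1   0   0   0   0
  1   1   2   2   2   2   2
  2   1   3   5   7   9   0
  3   1   4   9  16  25  25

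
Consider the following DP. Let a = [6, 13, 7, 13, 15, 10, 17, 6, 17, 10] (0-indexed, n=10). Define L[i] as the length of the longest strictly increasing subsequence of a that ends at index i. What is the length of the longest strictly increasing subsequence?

   i    0    1    2    3    4    5    6    7    8    9
a[i]    6   13    7   13   15   10   17    6   17   10
L[i]    1    2    2    3    4    3    5    1    5    3

5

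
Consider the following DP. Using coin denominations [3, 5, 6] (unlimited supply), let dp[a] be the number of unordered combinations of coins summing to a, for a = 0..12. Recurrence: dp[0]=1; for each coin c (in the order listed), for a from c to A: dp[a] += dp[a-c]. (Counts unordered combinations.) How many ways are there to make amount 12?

3

after  coin     0     1     2     3     4     5     6     7     8     9    10    11    12
          3     1     0     0     1     0     0     1     0     0     1     0     0     1
          5     1     0     0     1     0     1     1     0     1     1     1     1     1
          6     1     0     0     1     0     1     2     0     1     2     1     2     3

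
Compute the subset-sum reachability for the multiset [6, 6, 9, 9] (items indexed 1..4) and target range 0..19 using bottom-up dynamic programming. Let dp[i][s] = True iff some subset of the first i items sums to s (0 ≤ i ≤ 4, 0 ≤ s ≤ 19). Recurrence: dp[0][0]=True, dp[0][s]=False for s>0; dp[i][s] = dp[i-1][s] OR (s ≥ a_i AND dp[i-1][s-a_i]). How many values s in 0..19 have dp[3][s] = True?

i\s   0   1   2   3   4   5   6   7   8   9  10  11  12  13  14  15  16  17  18  19
  0   T   F   F   F   F   F   F   F   F   F   F   F   F   F   F   F   F   F   F   F
  1   T   F   F   F   F   F   T   F   F   F   F   F   F   F   F   F   F   F   F   F
  2   T   F   F   F   F   F   T   F   F   F   F   F   T   F   F   F   F   F   F   F
  3   T   F   F   F   F   F   T   F   F   T   F   F   T   F   F   T   F   F   F   F
  4   T   F   F   F   F   F   T   F   F   T   F   F   T   F   F   T   F   F   T   F

5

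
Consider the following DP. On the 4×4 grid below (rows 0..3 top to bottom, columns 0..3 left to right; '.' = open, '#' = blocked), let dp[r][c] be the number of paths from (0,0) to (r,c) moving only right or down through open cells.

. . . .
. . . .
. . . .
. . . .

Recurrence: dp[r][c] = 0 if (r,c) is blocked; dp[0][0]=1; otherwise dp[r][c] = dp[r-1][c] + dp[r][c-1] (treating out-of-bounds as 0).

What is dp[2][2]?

r\c   0   1   2   3
  0   1   1   1   1
  1   1   2   3   4
  2   1   3   6  10
  3   1   4  10  20

6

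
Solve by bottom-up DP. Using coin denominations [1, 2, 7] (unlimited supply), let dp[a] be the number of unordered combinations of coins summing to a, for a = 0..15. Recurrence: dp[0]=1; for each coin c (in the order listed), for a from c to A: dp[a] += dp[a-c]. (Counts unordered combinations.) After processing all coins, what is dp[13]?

11

after  coin     0     1     2     3     4     5     6     7     8     9    10    11    12    13    14    15
          1     1     1     1     1     1     1     1     1     1     1     1     1     1     1     1     1
          2     1     1     2     2     3     3     4     4     5     5     6     6     7     7     8     8
          7     1     1     2     2     3     3     4     5     6     7     8     9    10    11    13    14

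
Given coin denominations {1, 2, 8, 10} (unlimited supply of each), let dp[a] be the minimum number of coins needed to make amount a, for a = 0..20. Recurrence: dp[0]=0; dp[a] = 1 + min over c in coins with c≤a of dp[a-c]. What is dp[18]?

 a  0  1  2  3  4  5  6  7  8  9 10 11 12 13 14 15 16 17 18 19 20
dp  0  1  1  2  2  3  3  4  1  2  1  2  2  3  3  4  2  3  2  3  2

2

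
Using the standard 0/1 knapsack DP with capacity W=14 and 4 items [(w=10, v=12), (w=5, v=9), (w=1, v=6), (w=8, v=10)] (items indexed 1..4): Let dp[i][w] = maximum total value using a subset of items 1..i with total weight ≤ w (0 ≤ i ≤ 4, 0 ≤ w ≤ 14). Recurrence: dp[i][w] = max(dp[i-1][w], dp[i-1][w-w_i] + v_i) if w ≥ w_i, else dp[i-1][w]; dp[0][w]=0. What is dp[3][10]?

15

i\w   0   1   2   3   4   5   6   7   8   9  10  11  12  13  14
  0   0   0   0   0   0   0   0   0   0   0   0   0   0   0   0
  1   0   0   0   0   0   0   0   0   0   0  12  12  12  12  12
  2   0   0   0   0   0   9   9   9   9   9  12  12  12  12  12
  3   0   6   6   6   6   9  15  15  15  15  15  18  18  18  18
  4   0   6   6   6   6   9  15  15  15  16  16  18  18  19  25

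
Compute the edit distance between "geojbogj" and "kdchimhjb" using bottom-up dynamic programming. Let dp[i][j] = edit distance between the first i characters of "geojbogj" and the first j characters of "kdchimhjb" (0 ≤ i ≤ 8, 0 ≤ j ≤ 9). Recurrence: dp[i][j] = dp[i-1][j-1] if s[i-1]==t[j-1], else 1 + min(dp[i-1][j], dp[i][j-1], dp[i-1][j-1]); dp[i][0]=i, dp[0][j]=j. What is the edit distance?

   ''  k  d  c  h  i  m  h  j  b
''  0  1  2  3  4  5  6  7  8  9
 g  1  1  2  3  4  5  6  7  8  9
 e  2  2  2  3  4  5  6  7  8  9
 o  3  3  3  3  4  5  6  7  8  9
 j  4  4  4  4  4  5  6  7  7  8
 b  5  5  5  5  5  5  6  7  8  7
 o  6  6  6  6  6  6  6  7  8  8
 g  7  7  7  7  7  7  7  7  8  9
 j  8  8  8  8  8  8  8  8  7  8

8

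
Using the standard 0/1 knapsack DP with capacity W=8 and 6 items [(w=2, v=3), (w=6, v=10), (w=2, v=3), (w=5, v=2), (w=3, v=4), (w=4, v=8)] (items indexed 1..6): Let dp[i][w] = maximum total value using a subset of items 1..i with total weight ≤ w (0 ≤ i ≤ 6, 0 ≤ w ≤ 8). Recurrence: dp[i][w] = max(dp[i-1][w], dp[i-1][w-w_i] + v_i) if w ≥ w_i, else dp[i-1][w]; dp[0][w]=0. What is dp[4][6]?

10

i\w   0   1   2   3   4   5   6   7   8
  0   0   0   0   0   0   0   0   0   0
  1   0   0   3   3   3   3   3   3   3
  2   0   0   3   3   3   3  10  10  13
  3   0   0   3   3   6   6  10  10  13
  4   0   0   3   3   6   6  10  10  13
  5   0   0   3   4   6   7  10  10  13
  6   0   0   3   4   8   8  11  12  14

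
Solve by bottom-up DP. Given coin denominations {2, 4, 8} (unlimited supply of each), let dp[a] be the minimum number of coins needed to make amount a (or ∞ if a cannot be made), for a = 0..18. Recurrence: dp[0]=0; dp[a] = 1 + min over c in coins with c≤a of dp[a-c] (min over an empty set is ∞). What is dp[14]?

3

 a  0  1  2  3  4  5  6  7  8  9 10 11 12 13 14 15 16 17 18
dp  0  -  1  -  1  -  2  -  1  -  2  -  2  -  3  -  2  -  3
(- denotes ∞ / unreachable)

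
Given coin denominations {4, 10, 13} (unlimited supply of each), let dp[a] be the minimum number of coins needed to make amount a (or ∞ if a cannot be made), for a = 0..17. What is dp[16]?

 a  0  1  2  3  4  5  6  7  8  9 10 11 12 13 14 15 16 17
dp  0  -  -  -  1  -  -  -  2  -  1  -  3  1  2  -  4  2
(- denotes ∞ / unreachable)

4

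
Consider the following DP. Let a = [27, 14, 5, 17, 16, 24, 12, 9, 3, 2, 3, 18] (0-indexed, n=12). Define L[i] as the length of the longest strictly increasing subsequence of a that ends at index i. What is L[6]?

   i    0    1    2    3    4    5    6    7    8    9   10   11
a[i]   27   14    5   17   16   24   12    9    3    2    3   18
L[i]    1    1    1    2    2    3    2    2    1    1    2    3

2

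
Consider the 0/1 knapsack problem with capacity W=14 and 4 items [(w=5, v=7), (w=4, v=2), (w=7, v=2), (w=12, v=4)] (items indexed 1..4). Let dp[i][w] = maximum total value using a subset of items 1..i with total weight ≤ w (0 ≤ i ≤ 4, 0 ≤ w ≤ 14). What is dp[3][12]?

9

i\w   0   1   2   3   4   5   6   7   8   9  10  11  12  13  14
  0   0   0   0   0   0   0   0   0   0   0   0   0   0   0   0
  1   0   0   0   0   0   7   7   7   7   7   7   7   7   7   7
  2   0   0   0   0   2   7   7   7   7   9   9   9   9   9   9
  3   0   0   0   0   2   7   7   7   7   9   9   9   9   9   9
  4   0   0   0   0   2   7   7   7   7   9   9   9   9   9   9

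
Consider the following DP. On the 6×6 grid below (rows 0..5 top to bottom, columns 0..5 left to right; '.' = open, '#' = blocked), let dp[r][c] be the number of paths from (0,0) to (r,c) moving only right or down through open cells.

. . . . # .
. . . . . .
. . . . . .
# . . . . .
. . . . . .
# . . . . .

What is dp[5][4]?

r\c   0   1   2   3   4   5
  0   1   1   1   1   0   0
  1   1   2   3   4   4   4
  2   1   3   6  10  14  18
  3   0   3   9  19  33  51
  4   0   3  12  31  64 115
  5   0   3  15  46 110 225

110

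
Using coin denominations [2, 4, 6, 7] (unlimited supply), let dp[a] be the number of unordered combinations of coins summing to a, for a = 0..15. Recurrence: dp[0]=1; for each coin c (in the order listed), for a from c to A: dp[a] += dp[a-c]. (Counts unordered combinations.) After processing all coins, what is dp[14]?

after  coin     0     1     2     3     4     5     6     7     8     9    10    11    12    13    14    15
          2     1     0     1     0     1     0     1     0     1     0     1     0     1     0     1     0
          4     1     0     1     0     2     0     2     0     3     0     3     0     4     0     4     0
          6     1     0     1     0     2     0     3     0     4     0     5     0     7     0     8     0
          7     1     0     1     0     2     0     3     1     4     1     5     2     7     3     9     4

9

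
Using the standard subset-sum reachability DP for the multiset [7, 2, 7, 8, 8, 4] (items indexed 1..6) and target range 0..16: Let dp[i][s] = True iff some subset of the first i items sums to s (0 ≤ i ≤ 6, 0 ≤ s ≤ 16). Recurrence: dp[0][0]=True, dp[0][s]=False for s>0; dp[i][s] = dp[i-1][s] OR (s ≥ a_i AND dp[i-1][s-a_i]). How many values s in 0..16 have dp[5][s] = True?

i\s   0   1   2   3   4   5   6   7   8   9  10  11  12  13  14  15  16
  0   T   F   F   F   F   F   F   F   F   F   F   F   F   F   F   F   F
  1   T   F   F   F   F   F   F   T   F   F   F   F   F   F   F   F   F
  2   T   F   T   F   F   F   F   T   F   T   F   F   F   F   F   F   F
  3   T   F   T   F   F   F   F   T   F   T   F   F   F   F   T   F   T
  4   T   F   T   F   F   F   F   T   T   T   T   F   F   F   T   T   T
  5   T   F   T   F   F   F   F   T   T   T   T   F   F   F   T   T   T
  6   T   F   T   F   T   F   T   T   T   T   T   T   T   T   T   T   T

9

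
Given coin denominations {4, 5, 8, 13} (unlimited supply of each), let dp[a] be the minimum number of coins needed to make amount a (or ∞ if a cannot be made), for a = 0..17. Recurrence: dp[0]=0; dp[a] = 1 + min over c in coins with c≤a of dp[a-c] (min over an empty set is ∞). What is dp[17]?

 a  0  1  2  3  4  5  6  7  8  9 10 11 12 13 14 15 16 17
dp  0  -  -  -  1  1  -  -  1  2  2  -  2  1  3  3  2  2
(- denotes ∞ / unreachable)

2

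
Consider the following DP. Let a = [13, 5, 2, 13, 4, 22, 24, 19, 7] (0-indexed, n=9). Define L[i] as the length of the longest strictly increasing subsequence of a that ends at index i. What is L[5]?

3

   i    0    1    2    3    4    5    6    7    8
a[i]   13    5    2   13    4   22   24   19    7
L[i]    1    1    1    2    2    3    4    3    3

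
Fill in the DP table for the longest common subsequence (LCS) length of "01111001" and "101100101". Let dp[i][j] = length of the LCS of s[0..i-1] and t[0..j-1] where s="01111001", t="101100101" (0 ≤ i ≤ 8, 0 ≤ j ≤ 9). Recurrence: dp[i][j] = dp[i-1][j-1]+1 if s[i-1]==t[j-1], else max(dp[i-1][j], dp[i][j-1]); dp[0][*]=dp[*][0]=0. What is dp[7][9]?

   ''  1  0  1  1  0  0  1  0  1
''  0  0  0  0  0  0  0  0  0  0
 0  0  0  1  1  1  1  1  1  1  1
 1  0  1  1  2  2  2  2  2  2  2
 1  0  1  1  2  3  3  3  3  3  3
 1  0  1  1  2  3  3  3  4  4  4
 1  0  1  1  2  3  3  3  4  4  5
 0  0  1  2  2  3  4  4  4  5  5
 0  0  1  2  2  3  4  5  5  5  5
 1  0  1  2  3  3  4  5  6  6  6

5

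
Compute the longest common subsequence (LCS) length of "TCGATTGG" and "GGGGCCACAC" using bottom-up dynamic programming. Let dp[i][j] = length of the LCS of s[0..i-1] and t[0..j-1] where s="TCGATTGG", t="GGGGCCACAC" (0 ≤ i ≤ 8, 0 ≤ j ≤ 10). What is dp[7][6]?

2

   ''  G  G  G  G  C  C  A  C  A  C
''  0  0  0  0  0  0  0  0  0  0  0
 T  0  0  0  0  0  0  0  0  0  0  0
 C  0  0  0  0  0  1  1  1  1  1  1
 G  0  1  1  1  1  1  1  1  1  1  1
 A  0  1  1  1  1  1  1  2  2  2  2
 T  0  1  1  1  1  1  1  2  2  2  2
 T  0  1  1  1  1  1  1  2  2  2  2
 G  0  1  2  2  2  2  2  2  2  2  2
 G  0  1  2  3  3  3  3  3  3  3  3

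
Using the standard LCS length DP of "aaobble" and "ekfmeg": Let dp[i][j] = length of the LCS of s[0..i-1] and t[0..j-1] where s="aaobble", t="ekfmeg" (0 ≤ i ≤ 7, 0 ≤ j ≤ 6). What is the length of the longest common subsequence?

   ''  e  k  f  m  e  g
''  0  0  0  0  0  0  0
 a  0  0  0  0  0  0  0
 a  0  0  0  0  0  0  0
 o  0  0  0  0  0  0  0
 b  0  0  0  0  0  0  0
 b  0  0  0  0  0  0  0
 l  0  0  0  0  0  0  0
 e  0  1  1  1  1  1  1

1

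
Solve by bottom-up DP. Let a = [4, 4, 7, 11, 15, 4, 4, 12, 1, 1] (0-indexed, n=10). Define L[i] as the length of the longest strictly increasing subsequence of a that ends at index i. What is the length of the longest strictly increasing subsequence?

4

   i    0    1    2    3    4    5    6    7    8    9
a[i]    4    4    7   11   15    4    4   12    1    1
L[i]    1    1    2    3    4    1    1    4    1    1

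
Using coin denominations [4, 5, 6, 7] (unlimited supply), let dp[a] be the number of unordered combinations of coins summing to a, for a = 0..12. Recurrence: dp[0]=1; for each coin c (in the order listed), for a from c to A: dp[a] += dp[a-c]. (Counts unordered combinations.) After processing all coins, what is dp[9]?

1

after  coin     0     1     2     3     4     5     6     7     8     9    10    11    12
          4     1     0     0     0     1     0     0     0     1     0     0     0     1
          5     1     0     0     0     1     1     0     0     1     1     1     0     1
          6     1     0     0     0     1     1     1     0     1     1     2     1     2
          7     1     0     0     0     1     1     1     1     1     1     2     2     3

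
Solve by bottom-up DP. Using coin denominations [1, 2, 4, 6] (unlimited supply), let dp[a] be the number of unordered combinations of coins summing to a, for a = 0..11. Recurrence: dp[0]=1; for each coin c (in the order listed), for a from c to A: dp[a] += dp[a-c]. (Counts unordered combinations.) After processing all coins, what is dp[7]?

after  coin     0     1     2     3     4     5     6     7     8     9    10    11
          1     1     1     1     1     1     1     1     1     1     1     1     1
          2     1     1     2     2     3     3     4     4     5     5     6     6
          4     1     1     2     2     4     4     6     6     9     9    12    12
          6     1     1     2     2     4     4     7     7    11    11    16    16

7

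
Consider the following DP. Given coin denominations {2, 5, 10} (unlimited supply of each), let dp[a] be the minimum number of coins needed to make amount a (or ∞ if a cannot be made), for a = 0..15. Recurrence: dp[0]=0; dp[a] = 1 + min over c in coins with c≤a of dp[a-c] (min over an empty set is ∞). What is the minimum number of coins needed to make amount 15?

 a  0  1  2  3  4  5  6  7  8  9 10 11 12 13 14 15
dp  0  -  1  -  2  1  3  2  4  3  1  4  2  5  3  2
(- denotes ∞ / unreachable)

2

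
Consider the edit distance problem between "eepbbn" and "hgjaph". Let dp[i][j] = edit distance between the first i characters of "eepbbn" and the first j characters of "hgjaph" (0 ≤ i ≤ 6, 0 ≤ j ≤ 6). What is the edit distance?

   ''  h  g  j  a  p  h
''  0  1  2  3  4  5  6
 e  1  1  2  3  4  5  6
 e  2  2  2  3  4  5  6
 p  3  3  3  3  4  4  5
 b  4  4  4  4  4  5  5
 b  5  5  5  5  5  5  6
 n  6  6  6  6  6  6  6

6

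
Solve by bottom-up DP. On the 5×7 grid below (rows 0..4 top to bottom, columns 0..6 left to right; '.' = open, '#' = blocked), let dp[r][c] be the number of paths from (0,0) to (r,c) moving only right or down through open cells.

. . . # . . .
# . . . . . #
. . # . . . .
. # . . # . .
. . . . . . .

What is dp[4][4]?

2

r\c   0   1   2   3   4   5   6
  0   1   1   1   0   0   0   0
  1   0   1   2   2   2   2   0
  2   0   1   0   2   4   6   6
  3   0   0   0   2   0   6  12
  4   0   0   0   2   2   8  20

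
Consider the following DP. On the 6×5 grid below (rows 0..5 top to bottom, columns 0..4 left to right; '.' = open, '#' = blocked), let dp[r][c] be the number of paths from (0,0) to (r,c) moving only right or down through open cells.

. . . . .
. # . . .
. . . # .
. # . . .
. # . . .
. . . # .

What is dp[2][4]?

r\c   0   1   2   3   4
  0   1   1   1   1   1
  1   1   0   1   2   3
  2   1   1   2   0   3
  3   1   0   2   2   5
  4   1   0   2   4   9
  5   1   1   3   0   9

3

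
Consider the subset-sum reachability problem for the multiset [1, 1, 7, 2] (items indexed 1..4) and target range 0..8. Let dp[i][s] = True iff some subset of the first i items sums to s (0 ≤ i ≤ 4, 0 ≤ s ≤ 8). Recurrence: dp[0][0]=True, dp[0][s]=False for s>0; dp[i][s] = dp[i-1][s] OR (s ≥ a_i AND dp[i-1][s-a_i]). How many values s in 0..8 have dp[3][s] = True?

5

i\s   0   1   2   3   4   5   6   7   8
  0   T   F   F   F   F   F   F   F   F
  1   T   T   F   F   F   F   F   F   F
  2   T   T   T   F   F   F   F   F   F
  3   T   T   T   F   F   F   F   T   T
  4   T   T   T   T   T   F   F   T   T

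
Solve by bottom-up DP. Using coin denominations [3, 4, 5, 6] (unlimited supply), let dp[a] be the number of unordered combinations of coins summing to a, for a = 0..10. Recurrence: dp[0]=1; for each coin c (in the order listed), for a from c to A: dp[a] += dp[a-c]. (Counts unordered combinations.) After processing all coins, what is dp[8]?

2

after  coin     0     1     2     3     4     5     6     7     8     9    10
          3     1     0     0     1     0     0     1     0     0     1     0
          4     1     0     0     1     1     0     1     1     1     1     1
          5     1     0     0     1     1     1     1     1     2     2     2
          6     1     0     0     1     1     1     2     1     2     3     3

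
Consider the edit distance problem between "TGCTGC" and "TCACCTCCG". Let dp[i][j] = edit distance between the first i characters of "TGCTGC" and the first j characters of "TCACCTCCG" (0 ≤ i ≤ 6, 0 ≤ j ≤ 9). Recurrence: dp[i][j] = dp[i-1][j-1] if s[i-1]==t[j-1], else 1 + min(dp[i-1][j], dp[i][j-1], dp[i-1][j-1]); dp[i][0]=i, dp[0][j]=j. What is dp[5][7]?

4

   ''  T  C  A  C  C  T  C  C  G
''  0  1  2  3  4  5  6  7  8  9
 T  1  0  1  2  3  4  5  6  7  8
 G  2  1  1  2  3  4  5  6  7  7
 C  3  2  1  2  2  3  4  5  6  7
 T  4  3  2  2  3  3  3  4  5  6
 G  5  4  3  3  3  4  4  4  5  5
 C  6  5  4  4  3  3  4  4  4  5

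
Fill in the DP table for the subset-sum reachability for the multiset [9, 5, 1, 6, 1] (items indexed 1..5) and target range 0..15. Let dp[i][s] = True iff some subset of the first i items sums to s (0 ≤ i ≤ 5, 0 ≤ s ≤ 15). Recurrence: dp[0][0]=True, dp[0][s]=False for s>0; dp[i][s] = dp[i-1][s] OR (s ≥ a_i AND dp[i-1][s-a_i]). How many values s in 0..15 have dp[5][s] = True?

14

i\s   0   1   2   3   4   5   6   7   8   9  10  11  12  13  14  15
  0   T   F   F   F   F   F   F   F   F   F   F   F   F   F   F   F
  1   T   F   F   F   F   F   F   F   F   T   F   F   F   F   F   F
  2   T   F   F   F   F   T   F   F   F   T   F   F   F   F   T   F
  3   T   T   F   F   F   T   T   F   F   T   T   F   F   F   T   T
  4   T   T   F   F   F   T   T   T   F   T   T   T   T   F   T   T
  5   T   T   T   F   F   T   T   T   T   T   T   T   T   T   T   T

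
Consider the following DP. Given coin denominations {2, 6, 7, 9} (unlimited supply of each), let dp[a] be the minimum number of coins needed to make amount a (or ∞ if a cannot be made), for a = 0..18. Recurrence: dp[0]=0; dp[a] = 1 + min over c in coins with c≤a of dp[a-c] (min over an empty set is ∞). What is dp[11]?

 a  0  1  2  3  4  5  6  7  8  9 10 11 12 13 14 15 16 17 18
dp  0  -  1  -  2  -  1  1  2  1  3  2  2  2  2  2  2  3  2
(- denotes ∞ / unreachable)

2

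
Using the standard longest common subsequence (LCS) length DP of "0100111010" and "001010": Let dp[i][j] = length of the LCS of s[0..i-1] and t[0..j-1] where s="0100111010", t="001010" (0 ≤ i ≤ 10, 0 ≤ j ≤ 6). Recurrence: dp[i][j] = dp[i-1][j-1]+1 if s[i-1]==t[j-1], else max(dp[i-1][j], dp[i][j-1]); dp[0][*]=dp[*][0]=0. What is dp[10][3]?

   ''  0  0  1  0  1  0
''  0  0  0  0  0  0  0
 0  0  1  1  1  1  1  1
 1  0  1  1  2  2  2  2
 0  0  1  2  2  3  3  3
 0  0  1  2  2  3  3  4
 1  0  1  2  3  3  4  4
 1  0  1  2  3  3  4  4
 1  0  1  2  3  3  4  4
 0  0  1  2  3  4  4  5
 1  0  1  2  3  4  5  5
 0  0  1  2  3  4  5  6

3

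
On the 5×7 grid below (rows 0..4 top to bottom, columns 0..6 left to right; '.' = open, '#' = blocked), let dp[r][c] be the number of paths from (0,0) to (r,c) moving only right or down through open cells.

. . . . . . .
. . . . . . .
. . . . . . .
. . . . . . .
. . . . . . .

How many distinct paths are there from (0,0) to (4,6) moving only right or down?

r\c   0   1   2   3   4   5   6
  0   1   1   1   1   1   1   1
  1   1   2   3   4   5   6   7
  2   1   3   6  10  15  21  28
  3   1   4  10  20  35  56  84
  4   1   5  15  35  70 126 210

210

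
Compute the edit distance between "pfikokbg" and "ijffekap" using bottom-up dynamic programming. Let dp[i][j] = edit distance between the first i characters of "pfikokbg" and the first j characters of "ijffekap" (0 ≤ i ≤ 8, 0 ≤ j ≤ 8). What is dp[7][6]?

   ''  i  j  f  f  e  k  a  p
''  0  1  2  3  4  5  6  7  8
 p  1  1  2  3  4  5  6  7  7
 f  2  2  2  2  3  4  5  6  7
 i  3  2  3  3  3  4  5  6  7
 k  4  3  3  4  4  4  4  5  6
 o  5  4  4  4  5  5  5  5  6
 k  6  5  5  5  5  6  5  6  6
 b  7  6  6  6  6  6  6  6  7
 g  8  7  7  7  7  7  7  7  7

6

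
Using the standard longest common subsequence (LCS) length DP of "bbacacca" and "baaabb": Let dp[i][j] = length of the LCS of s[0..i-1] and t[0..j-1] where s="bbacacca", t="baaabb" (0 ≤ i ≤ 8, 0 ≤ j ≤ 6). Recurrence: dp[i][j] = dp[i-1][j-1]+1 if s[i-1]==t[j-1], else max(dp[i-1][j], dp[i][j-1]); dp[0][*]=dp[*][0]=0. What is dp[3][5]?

   ''  b  a  a  a  b  b
''  0  0  0  0  0  0  0
 b  0  1  1  1  1  1  1
 b  0  1  1  1  1  2  2
 a  0  1  2  2  2  2  2
 c  0  1  2  2  2  2  2
 a  0  1  2  3  3  3  3
 c  0  1  2  3  3  3  3
 c  0  1  2  3  3  3  3
 a  0  1  2  3  4  4  4

2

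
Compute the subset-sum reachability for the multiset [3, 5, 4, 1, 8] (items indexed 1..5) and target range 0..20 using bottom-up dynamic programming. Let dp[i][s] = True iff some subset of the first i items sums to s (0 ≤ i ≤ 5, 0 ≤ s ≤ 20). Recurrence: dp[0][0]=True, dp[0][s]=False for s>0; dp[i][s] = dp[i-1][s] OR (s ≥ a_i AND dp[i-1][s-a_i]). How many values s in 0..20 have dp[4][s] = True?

i\s   0   1   2   3   4   5   6   7   8   9  10  11  12  13  14  15  16  17  18  19  20
  0   T   F   F   F   F   F   F   F   F   F   F   F   F   F   F   F   F   F   F   F   F
  1   T   F   F   T   F   F   F   F   F   F   F   F   F   F   F   F   F   F   F   F   F
  2   T   F   F   T   F   T   F   F   T   F   F   F   F   F   F   F   F   F   F   F   F
  3   T   F   F   T   T   T   F   T   T   T   F   F   T   F   F   F   F   F   F   F   F
  4   T   T   F   T   T   T   T   T   T   T   T   F   T   T   F   F   F   F   F   F   F
  5   T   T   F   T   T   T   T   T   T   T   T   T   T   T   T   T   T   T   T   F   T

12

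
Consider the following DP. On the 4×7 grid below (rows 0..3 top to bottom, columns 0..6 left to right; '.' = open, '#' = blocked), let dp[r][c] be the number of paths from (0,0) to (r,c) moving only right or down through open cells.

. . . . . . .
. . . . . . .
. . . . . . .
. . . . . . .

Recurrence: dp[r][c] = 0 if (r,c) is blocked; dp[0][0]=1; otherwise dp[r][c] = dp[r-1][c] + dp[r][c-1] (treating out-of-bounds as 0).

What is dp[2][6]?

28

r\c   0   1   2   3   4   5   6
  0   1   1   1   1   1   1   1
  1   1   2   3   4   5   6   7
  2   1   3   6  10  15  21  28
  3   1   4  10  20  35  56  84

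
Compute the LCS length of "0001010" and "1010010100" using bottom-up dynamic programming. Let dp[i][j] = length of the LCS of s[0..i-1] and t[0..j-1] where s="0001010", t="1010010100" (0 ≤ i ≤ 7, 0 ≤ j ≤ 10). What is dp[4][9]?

4

   ''  1  0  1  0  0  1  0  1  0  0
''  0  0  0  0  0  0  0  0  0  0  0
 0  0  0  1  1  1  1  1  1  1  1  1
 0  0  0  1  1  2  2  2  2  2  2  2
 0  0  0  1  1  2  3  3  3  3  3  3
 1  0  1  1  2  2  3  4  4  4  4  4
 0  0  1  2  2  3  3  4  5  5  5  5
 1  0  1  2  3  3  3  4  5  6  6  6
 0  0  1  2  3  4  4  4  5  6  7  7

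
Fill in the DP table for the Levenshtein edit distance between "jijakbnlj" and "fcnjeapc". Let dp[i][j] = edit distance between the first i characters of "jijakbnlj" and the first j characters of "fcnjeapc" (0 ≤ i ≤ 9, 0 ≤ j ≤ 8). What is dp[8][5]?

   ''  f  c  n  j  e  a  p  c
''  0  1  2  3  4  5  6  7  8
 j  1  1  2  3  3  4  5  6  7
 i  2  2  2  3  4  4  5  6  7
 j  3  3  3  3  3  4  5  6  7
 a  4  4  4  4  4  4  4  5  6
 k  5  5  5  5  5  5  5  5  6
 b  6  6  6  6  6  6  6  6  6
 n  7  7  7  6  7  7  7  7  7
 l  8  8  8  7  7  8  8  8  8
 j  9  9  9  8  7  8  9  9  9

8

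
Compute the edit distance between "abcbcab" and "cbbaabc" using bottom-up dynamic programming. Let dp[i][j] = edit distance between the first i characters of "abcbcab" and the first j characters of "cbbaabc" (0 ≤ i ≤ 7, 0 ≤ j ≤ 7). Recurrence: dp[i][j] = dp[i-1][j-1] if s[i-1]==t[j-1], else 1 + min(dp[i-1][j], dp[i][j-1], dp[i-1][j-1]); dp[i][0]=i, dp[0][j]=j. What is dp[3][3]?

2

   ''  c  b  b  a  a  b  c
''  0  1  2  3  4  5  6  7
 a  1  1  2  3  3  4  5  6
 b  2  2  1  2  3  4  4  5
 c  3  2  2  2  3  4  5  4
 b  4  3  2  2  3  4  4  5
 c  5  4  3  3  3  4  5  4
 a  6  5  4  4  3  3  4  5
 b  7  6  5  4  4  4  3  4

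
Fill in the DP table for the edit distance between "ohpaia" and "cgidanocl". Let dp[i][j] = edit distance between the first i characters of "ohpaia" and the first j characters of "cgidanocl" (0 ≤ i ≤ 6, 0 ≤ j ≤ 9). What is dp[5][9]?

   ''  c  g  i  d  a  n  o  c  l
''  0  1  2  3  4  5  6  7  8  9
 o  1  1  2  3  4  5  6  6  7  8
 h  2  2  2  3  4  5  6  7  7  8
 p  3  3  3  3  4  5  6  7  8  8
 a  4  4  4  4  4  4  5  6  7  8
 i  5  5  5  4  5  5  5  6  7  8
 a  6  6  6  5  5  5  6  6  7  8

8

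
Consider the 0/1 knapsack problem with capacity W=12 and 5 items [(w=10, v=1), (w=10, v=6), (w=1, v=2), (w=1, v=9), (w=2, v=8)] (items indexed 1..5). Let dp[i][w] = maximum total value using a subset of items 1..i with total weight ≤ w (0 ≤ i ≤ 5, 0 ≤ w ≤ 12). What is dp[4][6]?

i\w   0   1   2   3   4   5   6   7   8   9  10  11  12
  0   0   0   0   0   0   0   0   0   0   0   0   0   0
  1   0   0   0   0   0   0   0   0   0   0   1   1   1
  2   0   0   0   0   0   0   0   0   0   0   6   6   6
  3   0   2   2   2   2   2   2   2   2   2   6   8   8
  4   0   9  11  11  11  11  11  11  11  11  11  15  17
  5   0   9  11  17  19  19  19  19  19  19  19  19  19

11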